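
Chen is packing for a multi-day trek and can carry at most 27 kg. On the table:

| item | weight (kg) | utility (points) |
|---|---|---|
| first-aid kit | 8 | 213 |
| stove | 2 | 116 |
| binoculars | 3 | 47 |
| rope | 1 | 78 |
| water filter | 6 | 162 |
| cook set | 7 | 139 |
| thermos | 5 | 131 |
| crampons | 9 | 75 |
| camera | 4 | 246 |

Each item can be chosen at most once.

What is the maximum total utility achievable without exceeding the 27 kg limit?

First-aid kit + stove + rope + water filter + thermos + camera uses 26 of the 27 kg and totals 946.

946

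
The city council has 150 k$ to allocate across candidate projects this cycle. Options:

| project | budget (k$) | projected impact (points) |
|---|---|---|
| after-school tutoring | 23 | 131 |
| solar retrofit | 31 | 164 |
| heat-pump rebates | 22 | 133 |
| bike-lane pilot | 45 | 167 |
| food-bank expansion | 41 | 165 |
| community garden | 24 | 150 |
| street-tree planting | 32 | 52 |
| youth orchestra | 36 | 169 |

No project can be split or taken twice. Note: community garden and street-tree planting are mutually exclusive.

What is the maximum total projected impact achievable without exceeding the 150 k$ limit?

750

Greedy by ratio would take after-school tutoring + solar retrofit + heat-pump rebates + community garden + youth orchestra: 136 k$ used, total 747.
The 31 k$ tied up in solar retrofit is better spent on bike-lane pilot — total rises to 750 (150 k$).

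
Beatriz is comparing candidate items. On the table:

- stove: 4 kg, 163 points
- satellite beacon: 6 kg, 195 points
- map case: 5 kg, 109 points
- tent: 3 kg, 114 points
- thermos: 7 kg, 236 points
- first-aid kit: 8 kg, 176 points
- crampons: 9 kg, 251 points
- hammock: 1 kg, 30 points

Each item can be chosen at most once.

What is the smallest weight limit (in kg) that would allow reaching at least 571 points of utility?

17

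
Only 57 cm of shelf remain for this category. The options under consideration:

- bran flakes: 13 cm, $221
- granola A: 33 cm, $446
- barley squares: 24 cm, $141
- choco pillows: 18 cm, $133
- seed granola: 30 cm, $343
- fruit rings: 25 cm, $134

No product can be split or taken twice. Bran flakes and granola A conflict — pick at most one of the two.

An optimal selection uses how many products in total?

2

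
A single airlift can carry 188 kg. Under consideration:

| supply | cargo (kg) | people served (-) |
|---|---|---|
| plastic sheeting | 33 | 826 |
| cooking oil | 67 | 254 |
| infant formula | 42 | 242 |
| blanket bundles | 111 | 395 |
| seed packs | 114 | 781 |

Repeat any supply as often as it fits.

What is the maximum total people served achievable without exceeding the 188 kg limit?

4130

5×plastic sheeting uses 165 of the 188 kg and totals 4130.
Nothing else within 188 kg beats 4130.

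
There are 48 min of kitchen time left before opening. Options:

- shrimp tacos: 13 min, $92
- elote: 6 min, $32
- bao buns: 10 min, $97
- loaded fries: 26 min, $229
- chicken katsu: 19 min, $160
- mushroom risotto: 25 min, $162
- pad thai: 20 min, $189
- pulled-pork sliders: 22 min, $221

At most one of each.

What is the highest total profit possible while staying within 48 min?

450

Ranking by ratio (profit/min): pulled-pork sliders 10.05, bao buns 9.70, pad thai 9.45, loaded fries 8.81.
Greedy by ratio would take shrimp tacos + bao buns + pulled-pork sliders: 45 min used, total 410.
Replace shrimp tacos and bao buns with loaded fries: the trade gains 40 net, giving 450 at 48 min.
The closest alternative, elote + pad thai + pulled-pork sliders, reaches only 442.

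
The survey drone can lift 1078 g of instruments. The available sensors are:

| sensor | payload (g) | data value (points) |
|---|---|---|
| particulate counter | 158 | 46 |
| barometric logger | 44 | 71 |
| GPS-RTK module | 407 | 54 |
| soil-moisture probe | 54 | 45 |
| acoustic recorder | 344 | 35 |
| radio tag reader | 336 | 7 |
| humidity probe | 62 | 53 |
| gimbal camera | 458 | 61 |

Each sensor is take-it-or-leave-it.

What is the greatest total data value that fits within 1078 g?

304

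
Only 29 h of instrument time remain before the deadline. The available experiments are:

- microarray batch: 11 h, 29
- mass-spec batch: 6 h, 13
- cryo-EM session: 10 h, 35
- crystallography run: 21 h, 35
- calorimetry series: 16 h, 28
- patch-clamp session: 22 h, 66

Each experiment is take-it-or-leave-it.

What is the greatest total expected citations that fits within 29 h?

79

By expected citations per h: cryo-EM session 3.50, patch-clamp session 3.00, microarray batch 2.64 lead.
Greedy by ratio would take microarray batch + mass-spec batch + cryo-EM session: 27 h used, total 77.
Dropping microarray batch and cryo-EM session frees 21 h; slotting in patch-clamp session (22 h) lifts the total to 79 at 28 h.
No other feasible combination exceeds 79.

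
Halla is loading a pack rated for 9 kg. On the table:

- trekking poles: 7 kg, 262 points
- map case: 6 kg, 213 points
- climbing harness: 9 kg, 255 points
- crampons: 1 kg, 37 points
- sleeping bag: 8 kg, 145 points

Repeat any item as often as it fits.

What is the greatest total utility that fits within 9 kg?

336

Ranking by ratio (utility/kg): trekking poles 37.43, crampons 37.00, map case 35.50, climbing harness 28.33.
Taking trekking poles + 2×crampons: 9 kg used, 336 in utility.
Every other selection either busts 9 kg or fails to beat 336.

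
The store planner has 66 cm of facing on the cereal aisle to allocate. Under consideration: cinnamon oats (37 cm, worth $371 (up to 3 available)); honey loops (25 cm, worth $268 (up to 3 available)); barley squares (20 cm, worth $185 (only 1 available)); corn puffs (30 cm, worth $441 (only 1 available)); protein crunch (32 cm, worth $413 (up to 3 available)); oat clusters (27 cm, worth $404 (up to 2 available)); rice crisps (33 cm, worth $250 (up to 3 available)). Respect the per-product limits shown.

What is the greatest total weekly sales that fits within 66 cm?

A density-first pass picks 2×oat clusters — 808 at 54 cm.
Dropping 2×oat clusters frees 54 cm; slotting in corn puffs + protein crunch (62 cm) lifts the total to 854 at 62 cm.
No other feasible combination exceeds 854.

854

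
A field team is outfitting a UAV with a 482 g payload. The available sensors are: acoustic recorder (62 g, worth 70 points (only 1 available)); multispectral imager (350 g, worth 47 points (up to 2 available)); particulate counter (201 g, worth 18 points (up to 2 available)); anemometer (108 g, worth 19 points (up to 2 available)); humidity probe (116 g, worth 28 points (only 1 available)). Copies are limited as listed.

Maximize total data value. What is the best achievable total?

136

Acoustic recorder + 2×anemometer + humidity probe uses 394 of the 482 g and totals 136.
No other feasible combination exceeds 136.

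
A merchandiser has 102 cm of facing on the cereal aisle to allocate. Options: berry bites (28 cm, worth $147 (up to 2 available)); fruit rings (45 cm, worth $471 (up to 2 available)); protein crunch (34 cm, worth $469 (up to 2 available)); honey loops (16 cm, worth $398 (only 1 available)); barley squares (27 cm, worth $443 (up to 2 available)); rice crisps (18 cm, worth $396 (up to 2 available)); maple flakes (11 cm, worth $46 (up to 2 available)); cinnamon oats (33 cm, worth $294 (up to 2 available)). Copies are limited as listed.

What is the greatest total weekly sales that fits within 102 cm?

Ranking by ratio (weekly sales/cm): honey loops 24.88, rice crisps 22.00, barley squares 16.41.
Filling by ratio: honey loops + barley squares + 2×rice crisps + 2×maple flakes for 1725, with 1 cm left unused.
The 67 cm tied up in barley squares and rice crisps and 2×maple flakes is better spent on 2×protein crunch — total rises to 1732 (102 cm).
Every other selection either busts 102 cm or exceeds an availability limit or fails to beat 1732.

1732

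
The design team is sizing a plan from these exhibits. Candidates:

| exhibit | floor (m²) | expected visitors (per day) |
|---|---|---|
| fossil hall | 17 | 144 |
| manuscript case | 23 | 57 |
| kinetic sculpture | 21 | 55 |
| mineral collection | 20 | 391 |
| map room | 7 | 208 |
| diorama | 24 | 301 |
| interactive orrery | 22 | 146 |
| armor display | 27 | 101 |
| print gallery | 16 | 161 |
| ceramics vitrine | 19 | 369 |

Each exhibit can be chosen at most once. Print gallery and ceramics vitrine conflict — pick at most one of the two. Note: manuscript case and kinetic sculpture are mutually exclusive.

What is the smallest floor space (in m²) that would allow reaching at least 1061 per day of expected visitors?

63

Need the lightest bundle worth ≥ 1061.
Taking fossil hall + mineral collection + map room + ceramics vitrine gives 1112 (≥ 1061) for 63 m².
Any bundle with less than 63 m² falls short of 1061.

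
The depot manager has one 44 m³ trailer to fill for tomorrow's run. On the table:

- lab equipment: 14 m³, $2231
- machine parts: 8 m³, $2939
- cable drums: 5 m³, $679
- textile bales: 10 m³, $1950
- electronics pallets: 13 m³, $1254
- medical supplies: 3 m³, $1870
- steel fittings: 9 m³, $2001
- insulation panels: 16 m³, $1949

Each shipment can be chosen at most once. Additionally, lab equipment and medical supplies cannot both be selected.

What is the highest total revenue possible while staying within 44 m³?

By revenue per m³: medical supplies 623.33, machine parts 367.38, steel fittings 222.33 lead.
Best packing: machine parts + textile bales + electronics pallets + medical supplies + steel fittings — 43 m³, 10014 total.
The closest alternative, machine parts + cable drums + textile bales + medical supplies + steel fittings, reaches only 9439.

10014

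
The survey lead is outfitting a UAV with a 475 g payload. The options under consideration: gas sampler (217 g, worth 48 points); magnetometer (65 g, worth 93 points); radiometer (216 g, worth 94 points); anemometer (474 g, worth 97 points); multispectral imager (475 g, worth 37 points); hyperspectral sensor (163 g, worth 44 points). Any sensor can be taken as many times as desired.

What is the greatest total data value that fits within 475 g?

Ranking by ratio (data value/g): magnetometer 1.43, radiometer 0.44, hyperspectral sensor 0.27, gas sampler 0.22.
Best packing: 7×magnetometer — 455 g, 651 total.
The spare 20 g is too small for any remaining sensor, and no exchange beats 651.

651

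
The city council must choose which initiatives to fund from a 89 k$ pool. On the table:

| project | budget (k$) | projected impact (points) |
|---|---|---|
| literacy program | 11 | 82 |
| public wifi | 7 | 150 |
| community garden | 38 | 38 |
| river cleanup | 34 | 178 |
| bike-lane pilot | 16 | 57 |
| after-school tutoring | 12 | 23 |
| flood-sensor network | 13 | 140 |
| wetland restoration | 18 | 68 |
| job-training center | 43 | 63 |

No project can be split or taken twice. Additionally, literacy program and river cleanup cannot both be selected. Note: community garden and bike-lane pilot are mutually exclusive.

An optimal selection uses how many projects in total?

Best achievable projected impact is 593.
For example public wifi + river cleanup + bike-lane pilot + flood-sensor network + wetland restoration achieves it, using 88 k$.
All optima have 5 projects.

5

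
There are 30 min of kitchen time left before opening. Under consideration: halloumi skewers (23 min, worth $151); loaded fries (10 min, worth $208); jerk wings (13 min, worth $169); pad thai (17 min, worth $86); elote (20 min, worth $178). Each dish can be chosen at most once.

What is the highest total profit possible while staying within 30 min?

A density-first pass picks loaded fries + jerk wings — 377 at 23 min.
Dropping jerk wings frees 13 min; slotting in elote (20 min) lifts the total to 386 at 30 min.
The closest alternative, loaded fries + jerk wings, reaches only 377.

386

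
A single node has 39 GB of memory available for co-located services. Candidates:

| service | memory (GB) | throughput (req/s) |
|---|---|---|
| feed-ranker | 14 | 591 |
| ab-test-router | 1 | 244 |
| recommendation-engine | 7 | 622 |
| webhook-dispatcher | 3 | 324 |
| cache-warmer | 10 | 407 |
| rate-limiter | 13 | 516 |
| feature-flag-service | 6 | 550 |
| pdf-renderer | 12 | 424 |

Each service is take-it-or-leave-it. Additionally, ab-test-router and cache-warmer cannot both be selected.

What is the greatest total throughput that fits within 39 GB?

Density check — ab-test-router 244.00, webhook-dispatcher 108.00, feature-flag-service 91.67 are the best per GB.
Filling by ratio: feed-ranker + ab-test-router + recommendation-engine + webhook-dispatcher + feature-flag-service for 2331, with 8 GB left unused.
Replace feed-ranker and ab-test-router with cache-warmer + rate-limiter: the trade gains 88 net, giving 2419 at 39 GB.

2419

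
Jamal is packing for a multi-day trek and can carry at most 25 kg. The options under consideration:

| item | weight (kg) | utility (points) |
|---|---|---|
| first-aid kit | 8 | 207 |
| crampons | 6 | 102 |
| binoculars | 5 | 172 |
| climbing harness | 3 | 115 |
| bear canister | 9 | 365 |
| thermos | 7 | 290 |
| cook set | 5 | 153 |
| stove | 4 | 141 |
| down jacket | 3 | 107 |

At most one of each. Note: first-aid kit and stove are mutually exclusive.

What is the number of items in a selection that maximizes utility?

4

The maximum utility within 25 kg is 968.
One optimal bundle: binoculars + bear canister + thermos + stove (25 kg).
Every optimal selection uses 4 items.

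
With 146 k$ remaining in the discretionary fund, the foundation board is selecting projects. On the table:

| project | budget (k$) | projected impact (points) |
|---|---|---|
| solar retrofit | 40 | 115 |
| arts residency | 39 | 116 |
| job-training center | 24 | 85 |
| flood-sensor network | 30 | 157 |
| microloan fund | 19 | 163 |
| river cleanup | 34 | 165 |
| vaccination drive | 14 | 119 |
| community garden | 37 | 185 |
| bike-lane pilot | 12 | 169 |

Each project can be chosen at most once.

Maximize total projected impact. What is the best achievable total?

Best packing: flood-sensor network + microloan fund + river cleanup + vaccination drive + community garden + bike-lane pilot — 146 k$, 958 total.

958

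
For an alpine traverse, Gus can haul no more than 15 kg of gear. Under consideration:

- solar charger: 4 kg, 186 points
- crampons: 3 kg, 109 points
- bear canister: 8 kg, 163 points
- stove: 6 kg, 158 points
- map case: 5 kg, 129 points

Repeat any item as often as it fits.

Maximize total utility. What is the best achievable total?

667

Density check — solar charger 46.50, crampons 36.33, stove 26.33, map case 25.80 are the best per kg.
Taking 3×solar charger + crampons: 15 kg used, 667 in utility.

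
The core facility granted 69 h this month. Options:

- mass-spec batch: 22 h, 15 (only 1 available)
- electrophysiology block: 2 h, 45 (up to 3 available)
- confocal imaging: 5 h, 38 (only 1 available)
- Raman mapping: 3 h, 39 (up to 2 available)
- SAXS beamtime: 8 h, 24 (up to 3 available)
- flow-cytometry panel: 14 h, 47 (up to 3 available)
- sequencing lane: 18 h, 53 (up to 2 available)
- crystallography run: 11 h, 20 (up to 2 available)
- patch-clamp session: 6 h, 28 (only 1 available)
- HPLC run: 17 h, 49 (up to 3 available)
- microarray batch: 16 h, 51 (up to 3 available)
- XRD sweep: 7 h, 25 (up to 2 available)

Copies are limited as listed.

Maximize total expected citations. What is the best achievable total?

431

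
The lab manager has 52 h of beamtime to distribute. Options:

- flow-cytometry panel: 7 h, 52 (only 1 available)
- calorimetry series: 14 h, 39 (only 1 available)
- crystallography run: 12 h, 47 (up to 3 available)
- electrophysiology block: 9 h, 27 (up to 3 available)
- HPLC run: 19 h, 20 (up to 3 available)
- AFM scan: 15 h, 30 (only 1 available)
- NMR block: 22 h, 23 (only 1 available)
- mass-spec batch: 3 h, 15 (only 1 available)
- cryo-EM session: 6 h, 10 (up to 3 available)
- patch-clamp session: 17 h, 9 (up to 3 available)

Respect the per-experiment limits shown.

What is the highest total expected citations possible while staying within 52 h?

Greedy by ratio would take flow-cytometry panel + 3×crystallography run + mass-spec batch + cryo-EM session: 52 h used, total 218.
Replace mass-spec batch and cryo-EM session with electrophysiology block: the trade gains 2 net, giving 220 at 52 h.
Every other selection either busts 52 h or exceeds an availability limit or fails to beat 220.

220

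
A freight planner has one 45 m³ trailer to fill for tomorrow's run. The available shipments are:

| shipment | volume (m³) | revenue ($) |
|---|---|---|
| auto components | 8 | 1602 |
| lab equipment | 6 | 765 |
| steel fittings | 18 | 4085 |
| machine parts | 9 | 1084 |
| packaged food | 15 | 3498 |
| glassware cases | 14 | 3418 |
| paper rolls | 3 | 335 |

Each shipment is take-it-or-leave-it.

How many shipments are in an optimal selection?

Optimal total is 9520.
For example auto components + steel fittings + packaged food + paper rolls achieves it, using 44 m³.
All optima have 4 shipments.

4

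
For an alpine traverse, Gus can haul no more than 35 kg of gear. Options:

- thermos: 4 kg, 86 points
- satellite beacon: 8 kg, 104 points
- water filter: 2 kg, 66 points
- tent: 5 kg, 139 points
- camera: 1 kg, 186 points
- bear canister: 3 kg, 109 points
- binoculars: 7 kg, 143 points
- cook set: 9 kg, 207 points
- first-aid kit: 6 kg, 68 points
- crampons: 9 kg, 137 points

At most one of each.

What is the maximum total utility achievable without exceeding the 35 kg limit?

954

The ratio heuristic lands on thermos + water filter + tent + camera + bear canister + binoculars + cook set (936) but leaves 4 kg idle.
Dropping thermos frees 4 kg; slotting in satellite beacon (8 kg) lifts the total to 954 at 35 kg.
Every other selection either busts 35 kg or fails to beat 954.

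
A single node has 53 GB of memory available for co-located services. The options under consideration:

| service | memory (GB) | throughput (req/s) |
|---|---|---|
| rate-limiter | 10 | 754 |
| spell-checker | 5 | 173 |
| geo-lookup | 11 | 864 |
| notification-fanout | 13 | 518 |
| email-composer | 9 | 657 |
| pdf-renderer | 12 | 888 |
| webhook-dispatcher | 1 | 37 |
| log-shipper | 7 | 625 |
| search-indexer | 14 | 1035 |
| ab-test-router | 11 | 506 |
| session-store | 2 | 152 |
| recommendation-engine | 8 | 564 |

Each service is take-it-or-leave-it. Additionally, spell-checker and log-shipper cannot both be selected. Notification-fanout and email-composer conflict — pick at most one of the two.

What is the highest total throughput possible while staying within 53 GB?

4087

Greedy by ratio would take rate-limiter + geo-lookup + email-composer + pdf-renderer + webhook-dispatcher + log-shipper + session-store: 52 GB used, total 3977.
The 13 GB tied up in pdf-renderer and webhook-dispatcher is better spent on search-indexer — total rises to 4087 (53 GB).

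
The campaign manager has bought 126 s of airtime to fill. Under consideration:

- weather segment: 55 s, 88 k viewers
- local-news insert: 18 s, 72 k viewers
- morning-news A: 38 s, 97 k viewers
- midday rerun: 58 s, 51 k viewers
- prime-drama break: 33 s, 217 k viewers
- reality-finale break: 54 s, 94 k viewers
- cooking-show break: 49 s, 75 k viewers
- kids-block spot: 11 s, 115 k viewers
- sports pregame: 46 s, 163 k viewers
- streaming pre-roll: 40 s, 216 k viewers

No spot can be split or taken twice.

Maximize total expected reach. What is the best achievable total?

645

A density-first pass picks local-news insert + prime-drama break + kids-block spot + streaming pre-roll — 620 at 102 s.
Dropping local-news insert frees 18 s; slotting in morning-news A (38 s) lifts the total to 645 at 122 s.
Next best is local-news insert + prime-drama break + kids-block spot + streaming pre-roll at 620 (102 s) — short by 25.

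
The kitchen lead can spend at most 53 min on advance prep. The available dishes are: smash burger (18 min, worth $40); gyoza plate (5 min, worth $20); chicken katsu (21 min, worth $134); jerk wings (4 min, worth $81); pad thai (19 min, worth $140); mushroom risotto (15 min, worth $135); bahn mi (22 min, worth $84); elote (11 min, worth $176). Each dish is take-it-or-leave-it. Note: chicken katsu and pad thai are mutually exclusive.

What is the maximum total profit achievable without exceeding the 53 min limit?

Taking jerk wings + pad thai + mushroom risotto + elote: 49 min used, 532 in profit.

532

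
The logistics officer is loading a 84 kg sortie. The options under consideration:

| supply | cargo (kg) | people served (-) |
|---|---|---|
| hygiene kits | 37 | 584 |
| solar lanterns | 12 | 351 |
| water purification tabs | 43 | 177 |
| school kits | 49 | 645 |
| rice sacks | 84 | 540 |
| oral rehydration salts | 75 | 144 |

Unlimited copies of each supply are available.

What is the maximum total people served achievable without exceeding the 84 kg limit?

2457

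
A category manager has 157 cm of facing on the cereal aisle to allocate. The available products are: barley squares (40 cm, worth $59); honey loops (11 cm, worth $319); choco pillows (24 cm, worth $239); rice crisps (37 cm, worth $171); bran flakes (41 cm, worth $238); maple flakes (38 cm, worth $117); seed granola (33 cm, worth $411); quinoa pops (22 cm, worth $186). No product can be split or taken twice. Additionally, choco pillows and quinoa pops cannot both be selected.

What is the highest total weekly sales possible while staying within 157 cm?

1378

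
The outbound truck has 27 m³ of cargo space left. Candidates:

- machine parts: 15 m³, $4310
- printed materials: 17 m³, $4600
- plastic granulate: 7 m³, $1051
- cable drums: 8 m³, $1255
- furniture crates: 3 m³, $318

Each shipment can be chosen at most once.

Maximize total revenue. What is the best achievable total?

Greedy by ratio would take machine parts + cable drums + furniture crates: 26 m³ used, total 5883.
Dropping machine parts and cable drums frees 23 m³; slotting in printed materials + plastic granulate (24 m³) lifts the total to 5969 at 27 m³.

5969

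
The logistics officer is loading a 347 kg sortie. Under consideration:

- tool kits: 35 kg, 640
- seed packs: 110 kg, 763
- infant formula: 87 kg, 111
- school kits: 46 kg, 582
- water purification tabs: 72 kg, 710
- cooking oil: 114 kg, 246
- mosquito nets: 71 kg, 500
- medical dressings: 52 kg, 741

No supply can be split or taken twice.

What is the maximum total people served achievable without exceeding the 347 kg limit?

3436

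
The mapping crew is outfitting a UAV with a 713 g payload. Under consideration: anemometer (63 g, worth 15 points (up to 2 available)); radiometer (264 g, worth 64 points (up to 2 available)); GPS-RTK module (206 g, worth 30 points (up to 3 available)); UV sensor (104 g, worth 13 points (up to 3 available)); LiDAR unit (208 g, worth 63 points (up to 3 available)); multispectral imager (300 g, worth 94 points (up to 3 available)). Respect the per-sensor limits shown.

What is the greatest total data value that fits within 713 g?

204

Ranking by ratio (data value/g): multispectral imager 0.31, LiDAR unit 0.30, radiometer 0.24, anemometer 0.24.
Filling by ratio: anemometer + 2×multispectral imager for 203, with 50 g left unused.
The 600 g tied up in 2×multispectral imager is better spent on 3×LiDAR unit — total rises to 204 (687 g).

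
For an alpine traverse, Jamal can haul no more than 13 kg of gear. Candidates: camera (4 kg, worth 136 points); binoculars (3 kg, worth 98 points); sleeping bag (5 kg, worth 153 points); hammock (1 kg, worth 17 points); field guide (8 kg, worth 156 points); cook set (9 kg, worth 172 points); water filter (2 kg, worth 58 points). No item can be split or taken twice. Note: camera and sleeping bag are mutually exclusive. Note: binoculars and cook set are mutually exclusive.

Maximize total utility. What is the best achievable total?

326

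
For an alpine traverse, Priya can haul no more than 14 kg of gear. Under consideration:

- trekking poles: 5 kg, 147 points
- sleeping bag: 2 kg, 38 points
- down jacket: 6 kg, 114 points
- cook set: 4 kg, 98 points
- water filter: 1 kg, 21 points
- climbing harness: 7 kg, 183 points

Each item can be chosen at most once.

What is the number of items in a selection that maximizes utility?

Optimal total is 368.
trekking poles + sleeping bag + climbing harness hits 368 at 14 kg.
Every optimal selection uses 3 items.

3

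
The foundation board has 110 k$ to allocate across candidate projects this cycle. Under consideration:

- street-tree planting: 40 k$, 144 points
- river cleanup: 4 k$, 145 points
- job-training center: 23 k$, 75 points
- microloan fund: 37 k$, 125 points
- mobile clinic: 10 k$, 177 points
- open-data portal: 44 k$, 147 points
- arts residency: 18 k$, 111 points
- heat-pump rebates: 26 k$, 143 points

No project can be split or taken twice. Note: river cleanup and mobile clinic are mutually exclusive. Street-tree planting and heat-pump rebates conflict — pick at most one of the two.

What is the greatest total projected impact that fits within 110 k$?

599

Best packing: river cleanup + job-training center + microloan fund + arts residency + heat-pump rebates — 108 k$, 599 total.
The spare 2 k$ is too small for any remaining project, and no feasible exchange beats 599.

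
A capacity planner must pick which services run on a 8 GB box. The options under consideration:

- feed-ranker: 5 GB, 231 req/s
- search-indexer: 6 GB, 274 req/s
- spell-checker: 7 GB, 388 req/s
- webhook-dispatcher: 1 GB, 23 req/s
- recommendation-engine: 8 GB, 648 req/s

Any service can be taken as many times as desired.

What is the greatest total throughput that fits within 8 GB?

Taking recommendation-engine: 8 GB used, 648 in throughput.
Nothing else within 8 GB beats 648.

648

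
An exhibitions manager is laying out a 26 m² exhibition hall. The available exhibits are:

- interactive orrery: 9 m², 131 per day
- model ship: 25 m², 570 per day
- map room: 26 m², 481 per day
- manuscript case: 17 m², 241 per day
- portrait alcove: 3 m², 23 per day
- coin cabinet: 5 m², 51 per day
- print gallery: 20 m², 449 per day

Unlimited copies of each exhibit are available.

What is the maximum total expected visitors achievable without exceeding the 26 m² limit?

Best packing: model ship — 25 m², 570 total.
No other feasible combination exceeds 570.

570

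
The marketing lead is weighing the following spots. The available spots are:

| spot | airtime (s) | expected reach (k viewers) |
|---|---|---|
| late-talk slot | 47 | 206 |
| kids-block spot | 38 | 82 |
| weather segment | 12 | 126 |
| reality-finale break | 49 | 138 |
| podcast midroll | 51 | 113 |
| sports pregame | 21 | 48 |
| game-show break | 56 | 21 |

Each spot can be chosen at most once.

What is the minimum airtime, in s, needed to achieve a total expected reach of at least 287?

Need the lightest bundle worth ≥ 287.
Taking late-talk slot + weather segment gives 332 (≥ 287) for 59 s.
Any bundle with less than 59 s falls short of 287.

59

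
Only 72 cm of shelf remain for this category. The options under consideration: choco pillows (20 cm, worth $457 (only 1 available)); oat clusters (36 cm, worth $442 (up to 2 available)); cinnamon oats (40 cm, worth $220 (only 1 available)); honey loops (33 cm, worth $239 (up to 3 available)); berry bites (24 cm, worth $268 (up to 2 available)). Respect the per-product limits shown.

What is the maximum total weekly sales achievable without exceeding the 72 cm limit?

Ranking by ratio (weekly sales/cm): choco pillows 22.85, oat clusters 12.28, berry bites 11.17.
A density-first pass picks choco pillows + oat clusters — 899 at 56 cm.
Replace oat clusters with 2×berry bites: the trade gains 94 net, giving 993 at 68 cm.

993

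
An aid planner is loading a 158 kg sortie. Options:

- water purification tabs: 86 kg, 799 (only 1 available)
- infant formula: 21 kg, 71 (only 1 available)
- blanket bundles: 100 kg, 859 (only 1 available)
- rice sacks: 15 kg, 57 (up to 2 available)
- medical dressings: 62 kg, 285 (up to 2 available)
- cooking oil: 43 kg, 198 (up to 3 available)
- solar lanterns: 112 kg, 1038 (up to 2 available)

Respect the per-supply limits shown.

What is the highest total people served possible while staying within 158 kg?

Ranking by ratio (people served/kg): water purification tabs 9.29, solar lanterns 9.27, blanket bundles 8.59, cooking oil 4.60.
A density-first pass picks water purification tabs + rice sacks + cooking oil — 1054 at 144 kg.
Replace water purification tabs and rice sacks with solar lanterns: the trade gains 182 net, giving 1236 at 155 kg.

1236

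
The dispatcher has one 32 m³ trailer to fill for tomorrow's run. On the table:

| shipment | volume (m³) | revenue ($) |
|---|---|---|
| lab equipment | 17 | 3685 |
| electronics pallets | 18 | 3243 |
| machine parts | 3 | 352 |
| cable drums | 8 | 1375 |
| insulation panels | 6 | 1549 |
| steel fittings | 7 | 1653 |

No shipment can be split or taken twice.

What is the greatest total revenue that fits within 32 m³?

6887

Ranking by ratio (revenue/m³): insulation panels 258.17, steel fittings 236.14, lab equipment 216.76, electronics pallets 180.17.
Taking lab equipment + insulation panels + steel fittings: 30 m³ used, 6887 in revenue.
That's the maximum — no swap from here does better than 6887.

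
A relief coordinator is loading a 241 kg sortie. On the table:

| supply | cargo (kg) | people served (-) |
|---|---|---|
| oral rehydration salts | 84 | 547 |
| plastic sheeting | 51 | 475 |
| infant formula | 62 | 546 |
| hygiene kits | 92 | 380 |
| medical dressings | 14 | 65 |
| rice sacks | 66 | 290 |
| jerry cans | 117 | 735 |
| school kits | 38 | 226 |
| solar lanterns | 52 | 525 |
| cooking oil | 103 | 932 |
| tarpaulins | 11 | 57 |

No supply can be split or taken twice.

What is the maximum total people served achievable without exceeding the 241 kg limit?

2075

Ranking by ratio (people served/kg): solar lanterns 10.10, plastic sheeting 9.31, cooking oil 9.05, infant formula 8.81.
A density-first pass picks plastic sheeting + medical dressings + solar lanterns + cooking oil + tarpaulins — 2054 at 231 kg.
Dropping solar lanterns frees 52 kg; slotting in infant formula (62 kg) lifts the total to 2075 at 241 kg.
Runner-up infant formula + medical dressings + solar lanterns + cooking oil tops out at 2068.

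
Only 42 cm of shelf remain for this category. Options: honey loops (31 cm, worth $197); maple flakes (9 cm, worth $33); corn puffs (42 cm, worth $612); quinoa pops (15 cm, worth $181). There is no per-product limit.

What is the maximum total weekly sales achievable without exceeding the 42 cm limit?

612

By weekly sales per cm: corn puffs 14.57, quinoa pops 12.07, honey loops 6.35, maple flakes 3.67 lead.
Corn puffs uses 42 of the 42 cm and totals 612.
Every other selection either busts 42 cm or fails to beat 612.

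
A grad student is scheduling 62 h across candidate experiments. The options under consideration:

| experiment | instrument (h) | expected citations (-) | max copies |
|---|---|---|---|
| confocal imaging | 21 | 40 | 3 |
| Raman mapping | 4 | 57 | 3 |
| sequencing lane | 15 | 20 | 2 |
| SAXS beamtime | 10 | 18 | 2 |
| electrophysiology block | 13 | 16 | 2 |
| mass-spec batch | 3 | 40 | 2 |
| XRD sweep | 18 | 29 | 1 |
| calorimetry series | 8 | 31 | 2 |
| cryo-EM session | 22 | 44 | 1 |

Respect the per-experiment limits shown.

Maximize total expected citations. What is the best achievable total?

360

Taking the top-ratio experiments first gives 3×Raman mapping + 2×mass-spec batch + 2×calorimetry series + cryo-EM session for 357 (56 h).
Replace cryo-EM session with SAXS beamtime + XRD sweep: the trade gains 3 net, giving 360 at 62 h.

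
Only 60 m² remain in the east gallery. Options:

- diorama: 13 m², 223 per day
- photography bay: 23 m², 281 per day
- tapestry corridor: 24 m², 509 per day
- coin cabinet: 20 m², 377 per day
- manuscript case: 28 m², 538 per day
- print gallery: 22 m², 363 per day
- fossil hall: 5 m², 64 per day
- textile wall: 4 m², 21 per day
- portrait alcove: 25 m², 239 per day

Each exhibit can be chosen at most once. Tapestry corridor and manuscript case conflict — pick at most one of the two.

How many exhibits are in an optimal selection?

Best achievable expected visitors is 1109.
For example diorama + tapestry corridor + coin cabinet achieves it, using 57 m².
All optima have 3 exhibits.

3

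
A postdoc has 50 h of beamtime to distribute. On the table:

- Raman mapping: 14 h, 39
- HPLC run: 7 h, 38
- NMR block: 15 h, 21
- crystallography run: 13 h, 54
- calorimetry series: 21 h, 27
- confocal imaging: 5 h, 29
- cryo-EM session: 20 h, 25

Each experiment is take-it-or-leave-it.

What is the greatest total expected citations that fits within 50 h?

160

Taking Raman mapping + HPLC run + crystallography run + confocal imaging: 39 h used, 160 in expected citations.
That's the maximum — no swap from here does better than 160.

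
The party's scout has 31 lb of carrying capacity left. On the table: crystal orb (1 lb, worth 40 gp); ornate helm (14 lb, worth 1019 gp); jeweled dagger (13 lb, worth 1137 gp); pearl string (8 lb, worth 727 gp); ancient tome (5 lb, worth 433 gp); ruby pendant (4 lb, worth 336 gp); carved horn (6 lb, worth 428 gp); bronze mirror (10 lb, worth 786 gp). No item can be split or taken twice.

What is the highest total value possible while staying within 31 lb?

2673

Taking crystal orb + jeweled dagger + pearl string + ancient tome + ruby pendant: 31 lb used, 2673 in value.
That's the maximum — no swap from here does better than 2673.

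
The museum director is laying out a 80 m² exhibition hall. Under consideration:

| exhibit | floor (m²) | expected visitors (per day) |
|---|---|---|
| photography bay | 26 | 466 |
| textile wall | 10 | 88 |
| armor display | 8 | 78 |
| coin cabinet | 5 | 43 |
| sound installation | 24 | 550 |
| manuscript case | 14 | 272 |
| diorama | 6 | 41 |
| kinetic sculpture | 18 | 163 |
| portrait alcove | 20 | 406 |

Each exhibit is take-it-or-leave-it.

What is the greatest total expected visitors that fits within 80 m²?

Ranking by ratio (expected visitors/m²): sound installation 22.92, portrait alcove 20.30, manuscript case 19.43.
The ratio heuristic lands on textile wall + armor display + sound installation + manuscript case + portrait alcove (1394) but leaves 4 m² idle.
Replace armor display and manuscript case with photography bay: the trade gains 116 net, giving 1510 at 80 m².
That's the maximum — no swap from here does better than 1510.

1510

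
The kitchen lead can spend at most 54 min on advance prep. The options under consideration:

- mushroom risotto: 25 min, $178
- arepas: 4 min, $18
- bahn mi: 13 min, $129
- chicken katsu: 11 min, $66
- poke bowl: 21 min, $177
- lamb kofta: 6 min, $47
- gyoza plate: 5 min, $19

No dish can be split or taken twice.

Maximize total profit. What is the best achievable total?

Bahn mi + chicken katsu + poke bowl + lamb kofta uses 51 of the 54 min and totals 419.
Runner-up arepas + bahn mi + chicken katsu + poke bowl + gyoza plate tops out at 409.

419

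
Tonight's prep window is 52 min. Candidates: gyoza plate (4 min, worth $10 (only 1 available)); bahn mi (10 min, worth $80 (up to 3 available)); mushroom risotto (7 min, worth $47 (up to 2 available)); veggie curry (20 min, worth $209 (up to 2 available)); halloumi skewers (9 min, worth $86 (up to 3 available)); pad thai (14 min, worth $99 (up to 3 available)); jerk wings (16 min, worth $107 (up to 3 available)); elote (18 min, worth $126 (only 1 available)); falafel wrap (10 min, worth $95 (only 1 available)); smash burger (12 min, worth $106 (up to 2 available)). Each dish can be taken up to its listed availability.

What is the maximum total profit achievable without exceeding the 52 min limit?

524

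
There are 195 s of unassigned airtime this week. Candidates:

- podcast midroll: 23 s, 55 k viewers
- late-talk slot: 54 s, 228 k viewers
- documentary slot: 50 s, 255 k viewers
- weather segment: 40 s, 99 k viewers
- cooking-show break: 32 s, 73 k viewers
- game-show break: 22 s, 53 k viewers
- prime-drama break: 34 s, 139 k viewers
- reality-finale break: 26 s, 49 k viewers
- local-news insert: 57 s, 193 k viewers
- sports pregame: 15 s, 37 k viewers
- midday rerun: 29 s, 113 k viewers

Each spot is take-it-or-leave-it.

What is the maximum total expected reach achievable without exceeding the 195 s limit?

815

A density-first pass picks late-talk slot + documentary slot + prime-drama break + sports pregame + midday rerun — 772 at 182 s.
The 44 s tied up in sports pregame and midday rerun is better spent on local-news insert — total rises to 815 (195 s).
The closest alternative, podcast midroll + late-talk slot + documentary slot + prime-drama break + midday rerun, reaches only 790.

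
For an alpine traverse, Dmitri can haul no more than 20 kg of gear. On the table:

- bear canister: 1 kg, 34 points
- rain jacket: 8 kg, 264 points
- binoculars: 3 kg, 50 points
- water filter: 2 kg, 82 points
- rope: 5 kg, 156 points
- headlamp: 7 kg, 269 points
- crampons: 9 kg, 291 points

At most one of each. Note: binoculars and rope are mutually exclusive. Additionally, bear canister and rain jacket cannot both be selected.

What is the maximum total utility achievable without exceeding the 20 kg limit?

Rain jacket + rope + headlamp uses 20 of the 20 kg and totals 689.
Runner-up bear canister + water filter + headlamp + crampons tops out at 676.

689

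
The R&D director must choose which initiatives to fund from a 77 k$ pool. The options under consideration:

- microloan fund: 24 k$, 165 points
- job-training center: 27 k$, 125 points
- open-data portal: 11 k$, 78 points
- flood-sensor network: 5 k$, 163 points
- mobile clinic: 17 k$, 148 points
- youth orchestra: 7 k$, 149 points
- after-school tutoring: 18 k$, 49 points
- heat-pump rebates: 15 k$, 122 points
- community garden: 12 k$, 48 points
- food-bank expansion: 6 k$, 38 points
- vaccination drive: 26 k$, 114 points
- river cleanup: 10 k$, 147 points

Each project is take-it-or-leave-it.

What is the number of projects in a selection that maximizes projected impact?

7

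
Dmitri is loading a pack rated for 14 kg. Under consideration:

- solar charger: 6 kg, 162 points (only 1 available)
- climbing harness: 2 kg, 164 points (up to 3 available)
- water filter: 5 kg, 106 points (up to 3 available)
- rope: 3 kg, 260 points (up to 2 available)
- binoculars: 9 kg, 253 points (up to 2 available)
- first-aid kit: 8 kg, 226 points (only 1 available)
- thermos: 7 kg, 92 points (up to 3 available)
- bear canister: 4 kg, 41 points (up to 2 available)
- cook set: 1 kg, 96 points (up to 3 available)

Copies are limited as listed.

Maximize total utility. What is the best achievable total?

1204

Greedy by ratio would take 2×climbing harness + 2×rope + 3×cook set: 13 kg used, total 1136.
Dropping cook set frees 1 kg; slotting in climbing harness (2 kg) lifts the total to 1204 at 14 kg.
Nothing else within 14 kg beats 1204.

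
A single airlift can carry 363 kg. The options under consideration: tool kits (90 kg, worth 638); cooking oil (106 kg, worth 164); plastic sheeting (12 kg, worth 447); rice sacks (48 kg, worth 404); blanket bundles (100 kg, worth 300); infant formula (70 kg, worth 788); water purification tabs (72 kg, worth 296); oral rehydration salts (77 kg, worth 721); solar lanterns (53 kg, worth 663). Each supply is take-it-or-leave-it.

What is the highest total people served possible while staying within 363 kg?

3661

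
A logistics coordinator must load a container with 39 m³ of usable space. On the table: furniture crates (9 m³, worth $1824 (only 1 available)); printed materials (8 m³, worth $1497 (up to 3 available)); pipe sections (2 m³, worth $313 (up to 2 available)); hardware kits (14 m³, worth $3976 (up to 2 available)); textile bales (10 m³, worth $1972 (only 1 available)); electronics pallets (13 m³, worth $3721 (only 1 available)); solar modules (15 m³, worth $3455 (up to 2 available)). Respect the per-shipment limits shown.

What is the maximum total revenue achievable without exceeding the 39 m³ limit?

Greedy by ratio would take furniture crates + pipe sections + hardware kits + electronics pallets: 38 m³ used, total 9834.
Dropping electronics pallets frees 13 m³; slotting in hardware kits (14 m³) lifts the total to 10089 at 39 m³.
That's the maximum — no swap from here does better than 10089.

10089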